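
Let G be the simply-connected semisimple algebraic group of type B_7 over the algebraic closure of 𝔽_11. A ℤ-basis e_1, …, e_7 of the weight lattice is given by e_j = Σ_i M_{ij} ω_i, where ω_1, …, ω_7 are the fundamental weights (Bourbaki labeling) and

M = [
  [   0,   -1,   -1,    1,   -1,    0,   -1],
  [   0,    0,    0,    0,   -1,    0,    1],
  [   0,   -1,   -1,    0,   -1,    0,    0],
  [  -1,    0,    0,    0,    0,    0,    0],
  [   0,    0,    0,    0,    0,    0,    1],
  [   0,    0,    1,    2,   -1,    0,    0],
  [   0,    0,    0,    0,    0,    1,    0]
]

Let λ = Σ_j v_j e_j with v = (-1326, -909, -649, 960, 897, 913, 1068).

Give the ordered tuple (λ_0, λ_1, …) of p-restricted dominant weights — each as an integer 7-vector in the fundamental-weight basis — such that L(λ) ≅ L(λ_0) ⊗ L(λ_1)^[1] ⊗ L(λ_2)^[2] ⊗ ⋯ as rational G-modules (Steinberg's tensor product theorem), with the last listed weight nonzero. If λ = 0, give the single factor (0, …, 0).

Compute c_i = Σ_j M_{ij} v_j with v = (-1326, -909, -649, 960, 897, 913, 1068):
  c_1 = (0)·(-1326) + (-1)·(-909) + (-1)·(-649) + (1)·(960) + (-1)·(897) + (0)·(913) + (-1)·(1068) = 553
  c_2 = (0)·(-1326) + (0)·(-909) + (0)·(-649) + (0)·(960) + (-1)·(897) + (0)·(913) + (1)·(1068) = 171
  c_3 = (0)·(-1326) + (-1)·(-909) + (-1)·(-649) + (0)·(960) + (-1)·(897) + (0)·(913) + (0)·(1068) = 661
  c_4 = (-1)·(-1326) + (0)·(-909) + (0)·(-649) + (0)·(960) + (0)·(897) + (0)·(913) + (0)·(1068) = 1326
  c_5 = (0)·(-1326) + (0)·(-909) + (0)·(-649) + (0)·(960) + (0)·(897) + (0)·(913) + (1)·(1068) = 1068
  c_6 = (0)·(-1326) + (0)·(-909) + (1)·(-649) + (2)·(960) + (-1)·(897) + (0)·(913) + (0)·(1068) = 374
  c_7 = (0)·(-1326) + (0)·(-909) + (0)·(-649) + (0)·(960) + (0)·(897) + (1)·(913) + (0)·(1068) = 913
Base-11 expansion of each c_i:
  c_1 = 553 = 3·11^0 + 6·11^1 + 4·11^2
  c_2 = 171 = 6·11^0 + 4·11^1 + 1·11^2
  c_3 = 661 = 1·11^0 + 5·11^1 + 5·11^2
  c_4 = 1326 = 6·11^0 + 10·11^1 + 10·11^2
  c_5 = 1068 = 1·11^0 + 9·11^1 + 8·11^2
  c_6 = 374 = 0·11^0 + 1·11^1 + 3·11^2
  c_7 = 913 = 0·11^0 + 6·11^1 + 7·11^2
Factor λ_0 = (3, 6, 1, 6, 1, 0, 0)
Factor λ_1 = (6, 4, 5, 10, 9, 1, 6)
Factor λ_2 = (4, 1, 5, 10, 8, 3, 7)

((3, 6, 1, 6, 1, 0, 0), (6, 4, 5, 10, 9, 1, 6), (4, 1, 5, 10, 8, 3, 7))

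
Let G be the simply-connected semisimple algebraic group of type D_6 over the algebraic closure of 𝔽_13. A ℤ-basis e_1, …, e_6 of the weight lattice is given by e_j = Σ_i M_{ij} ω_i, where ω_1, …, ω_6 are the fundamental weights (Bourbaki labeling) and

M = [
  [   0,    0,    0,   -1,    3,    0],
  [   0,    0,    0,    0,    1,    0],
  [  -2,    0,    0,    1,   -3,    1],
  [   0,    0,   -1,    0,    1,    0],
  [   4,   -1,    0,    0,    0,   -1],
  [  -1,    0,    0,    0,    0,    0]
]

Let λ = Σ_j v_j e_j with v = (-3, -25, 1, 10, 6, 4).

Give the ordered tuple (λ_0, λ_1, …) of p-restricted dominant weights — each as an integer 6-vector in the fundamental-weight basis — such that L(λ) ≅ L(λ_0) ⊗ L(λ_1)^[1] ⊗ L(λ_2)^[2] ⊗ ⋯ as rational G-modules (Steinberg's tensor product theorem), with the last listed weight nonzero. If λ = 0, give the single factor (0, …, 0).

((8, 6, 2, 5, 9, 3),)

In the fundamental-weight basis, λ has coordinates c = M·v (v = (-3, -25, 1, 10, 6, 4)):
  c_1 = (0)·(-3) + (0)·(-25) + (0)·(1) + (-1)·(10) + (3)·(6) + (0)·(4) = 8
  c_2 = (0)·(-3) + (0)·(-25) + (0)·(1) + (0)·(10) + (1)·(6) + (0)·(4) = 6
  c_3 = (-2)·(-3) + (0)·(-25) + (0)·(1) + (1)·(10) + (-3)·(6) + (1)·(4) = 2
  c_4 = (0)·(-3) + (0)·(-25) + (-1)·(1) + (0)·(10) + (1)·(6) + (0)·(4) = 5
  c_5 = (4)·(-3) + (-1)·(-25) + (0)·(1) + (0)·(10) + (0)·(6) + (-1)·(4) = 9
  c_6 = (-1)·(-3) + (0)·(-25) + (0)·(1) + (0)·(10) + (0)·(6) + (0)·(4) = 3
p = 13; digits c_i = Σ_j d_{ij}·13^j, 0 ≤ d_{ij} < 13:
  c_1 = 8 = 8·13^0
  c_2 = 6 = 6·13^0
  c_3 = 2 = 2·13^0
  c_4 = 5 = 5·13^0
  c_5 = 9 = 9·13^0
  c_6 = 3 = 3·13^0
Factor λ_0 = (8, 6, 2, 5, 9, 3)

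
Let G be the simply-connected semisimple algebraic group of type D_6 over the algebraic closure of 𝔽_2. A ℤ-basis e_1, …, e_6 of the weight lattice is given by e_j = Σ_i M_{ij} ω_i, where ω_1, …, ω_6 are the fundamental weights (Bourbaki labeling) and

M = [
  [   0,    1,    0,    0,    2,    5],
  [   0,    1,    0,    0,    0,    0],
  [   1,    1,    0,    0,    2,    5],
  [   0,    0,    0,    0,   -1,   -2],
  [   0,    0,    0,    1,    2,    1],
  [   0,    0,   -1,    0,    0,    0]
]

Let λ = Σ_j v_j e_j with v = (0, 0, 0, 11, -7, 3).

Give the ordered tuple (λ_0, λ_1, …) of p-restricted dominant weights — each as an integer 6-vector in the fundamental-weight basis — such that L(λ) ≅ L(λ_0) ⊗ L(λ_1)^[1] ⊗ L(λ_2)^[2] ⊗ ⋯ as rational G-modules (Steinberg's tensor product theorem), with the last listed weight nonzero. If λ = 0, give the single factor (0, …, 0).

Converting to the ω-basis (c_i = row i of M dotted with v = (0, 0, 0, 11, -7, 3)):
  c_1 = (0)·(0) + (1)·(0) + (0)·(0) + (0)·(11) + (2)·(-7) + (5)·(3) = 1
  c_2 = (0)·(0) + (1)·(0) + (0)·(0) + (0)·(11) + (0)·(-7) + (0)·(3) = 0
  c_3 = (1)·(0) + (1)·(0) + (0)·(0) + (0)·(11) + (2)·(-7) + (5)·(3) = 1
  c_4 = (0)·(0) + (0)·(0) + (0)·(0) + (0)·(11) + (-1)·(-7) + (-2)·(3) = 1
  c_5 = (0)·(0) + (0)·(0) + (0)·(0) + (1)·(11) + (2)·(-7) + (1)·(3) = 0
  c_6 = (0)·(0) + (0)·(0) + (-1)·(0) + (0)·(11) + (0)·(-7) + (0)·(3) = 0
Writing each c_i in base p = 2:
  c_1 = 1 = 1·2^0
  c_2 = 0
  c_3 = 1 = 1·2^0
  c_4 = 1 = 1·2^0
  c_5 = 0
  c_6 = 0
λ_0 = (1, 0, 1, 1, 0, 0)

((1, 0, 1, 1, 0, 0),)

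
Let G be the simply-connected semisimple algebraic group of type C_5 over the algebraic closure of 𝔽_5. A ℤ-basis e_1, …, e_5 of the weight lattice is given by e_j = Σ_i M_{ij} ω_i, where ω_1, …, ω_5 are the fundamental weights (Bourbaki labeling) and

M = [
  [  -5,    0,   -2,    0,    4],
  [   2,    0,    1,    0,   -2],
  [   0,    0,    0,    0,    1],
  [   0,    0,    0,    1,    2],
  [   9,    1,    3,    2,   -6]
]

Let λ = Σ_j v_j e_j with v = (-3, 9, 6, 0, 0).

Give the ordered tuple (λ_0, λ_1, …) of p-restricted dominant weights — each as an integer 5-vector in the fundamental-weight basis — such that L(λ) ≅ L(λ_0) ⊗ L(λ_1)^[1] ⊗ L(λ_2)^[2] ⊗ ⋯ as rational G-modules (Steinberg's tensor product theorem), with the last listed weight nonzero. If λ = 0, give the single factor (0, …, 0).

((3, 0, 0, 0, 0),)

In the fundamental-weight basis, λ has coordinates c = M·v (v = (-3, 9, 6, 0, 0)):
  c_1 = -5*-3 + 0*9 + -2*6 + 0*0 + 4*0 = 3
  c_2 = 2*-3 + 0*9 + 1*6 + 0*0 + -2*0 = 0
  c_3 = 0*-3 + 0*9 + 0*6 + 0*0 + 1*0 = 0
  c_4 = 0*-3 + 0*9 + 0*6 + 1*0 + 2*0 = 0
  c_5 = 9*-3 + 1*9 + 3*6 + 2*0 + -6*0 = 0
Expand coordinatewise in base 5:
  c_1 = 3 = 3·5^0
  c_2 = 0
  c_3 = 0
  c_4 = 0
  c_5 = 0
p-restricted factor λ_0 = (3, 0, 0, 0, 0)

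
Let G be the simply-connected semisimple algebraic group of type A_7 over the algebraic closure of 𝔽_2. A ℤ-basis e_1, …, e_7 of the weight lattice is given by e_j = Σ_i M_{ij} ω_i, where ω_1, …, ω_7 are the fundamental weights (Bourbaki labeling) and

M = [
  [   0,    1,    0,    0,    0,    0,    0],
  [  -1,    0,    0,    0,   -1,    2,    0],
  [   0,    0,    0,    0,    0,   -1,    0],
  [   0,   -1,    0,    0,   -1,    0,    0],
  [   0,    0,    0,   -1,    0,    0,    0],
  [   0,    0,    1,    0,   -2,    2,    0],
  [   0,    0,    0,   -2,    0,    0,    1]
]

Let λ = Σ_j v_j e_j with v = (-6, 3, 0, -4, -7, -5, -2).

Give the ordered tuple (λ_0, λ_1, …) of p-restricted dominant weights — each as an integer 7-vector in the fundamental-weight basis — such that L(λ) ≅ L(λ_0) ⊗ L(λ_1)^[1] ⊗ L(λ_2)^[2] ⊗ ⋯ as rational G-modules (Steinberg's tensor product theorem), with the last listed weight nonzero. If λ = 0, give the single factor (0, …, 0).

Compute c_i = Σ_j M_{ij} v_j with v = (-6, 3, 0, -4, -7, -5, -2):
  c_1 = (0)·(-6) + 1·3 + 0·0 + (0)·(-4) + (0)·(-7) + (0)·(-5) + (0)·(-2) = 3
  c_2 = (-1)·(-6) + 0·3 + 0·0 + (0)·(-4) + (-1)·(-7) + (2)·(-5) + (0)·(-2) = 3
  c_3 = (0)·(-6) + 0·3 + 0·0 + (0)·(-4) + (0)·(-7) + (-1)·(-5) + (0)·(-2) = 5
  c_4 = (0)·(-6) + (-1)·(3) + 0·0 + (0)·(-4) + (-1)·(-7) + (0)·(-5) + (0)·(-2) = 4
  c_5 = (0)·(-6) + 0·3 + 0·0 + (-1)·(-4) + (0)·(-7) + (0)·(-5) + (0)·(-2) = 4
  c_6 = (0)·(-6) + 0·3 + 1·0 + (0)·(-4) + (-2)·(-7) + (2)·(-5) + (0)·(-2) = 4
  c_7 = (0)·(-6) + 0·3 + 0·0 + (-2)·(-4) + (0)·(-7) + (0)·(-5) + (1)·(-2) = 6
p = 2; digits c_i = Σ_j d_{ij}·2^j, 0 ≤ d_{ij} < 2:
  c_1 = 3 = 1·2^0 + 1·2^1
  c_2 = 3 = 1·2^0 + 1·2^1
  c_3 = 5 = 1·2^0 + 0·2^1 + 1·2^2
  c_4 = 4 = 0·2^0 + 0·2^1 + 1·2^2
  c_5 = 4 = 0·2^0 + 0·2^1 + 1·2^2
  c_6 = 4 = 0·2^0 + 0·2^1 + 1·2^2
  c_7 = 6 = 0·2^0 + 1·2^1 + 1·2^2
Factor λ_0 = (1, 1, 1, 0, 0, 0, 0)
Factor λ_1 = (1, 1, 0, 0, 0, 0, 1)
Factor λ_2 = (0, 0, 1, 1, 1, 1, 1)

((1, 1, 1, 0, 0, 0, 0), (1, 1, 0, 0, 0, 0, 1), (0, 0, 1, 1, 1, 1, 1))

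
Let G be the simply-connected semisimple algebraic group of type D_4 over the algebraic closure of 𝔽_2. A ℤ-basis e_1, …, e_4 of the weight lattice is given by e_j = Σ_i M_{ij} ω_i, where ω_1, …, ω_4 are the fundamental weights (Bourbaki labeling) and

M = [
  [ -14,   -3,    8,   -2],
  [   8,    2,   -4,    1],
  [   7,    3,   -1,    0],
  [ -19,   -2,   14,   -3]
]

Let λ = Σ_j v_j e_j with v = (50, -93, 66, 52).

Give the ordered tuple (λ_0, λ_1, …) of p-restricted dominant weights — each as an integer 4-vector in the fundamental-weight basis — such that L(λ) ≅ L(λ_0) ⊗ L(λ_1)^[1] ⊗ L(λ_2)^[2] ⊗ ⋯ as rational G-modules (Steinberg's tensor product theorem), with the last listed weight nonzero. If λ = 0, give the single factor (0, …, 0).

Converting to the ω-basis (c_i = row i of M dotted with v = (50, -93, 66, 52)):
  c_1 = (-14)·(50) + (-3)·(-93) + 8·66 + (-2)·(52) = 3
  c_2 = 8·50 + (2)·(-93) + (-4)·(66) + 1·52 = 2
  c_3 = 7·50 + (3)·(-93) + (-1)·(66) + 0·52 = 5
  c_4 = (-19)·(50) + (-2)·(-93) + 14·66 + (-3)·(52) = 4
Base-2 expansion of each c_i:
  c_1 = 3 = 1·2^0 + 1·2^1
  c_2 = 2 = 0·2^0 + 1·2^1
  c_3 = 5 = 1·2^0 + 0·2^1 + 1·2^2
  c_4 = 4 = 0·2^0 + 0·2^1 + 1·2^2
Factor λ_0 = (1, 0, 1, 0)
Factor λ_1 = (1, 1, 0, 0)
Factor λ_2 = (0, 0, 1, 1)

((1, 0, 1, 0), (1, 1, 0, 0), (0, 0, 1, 1))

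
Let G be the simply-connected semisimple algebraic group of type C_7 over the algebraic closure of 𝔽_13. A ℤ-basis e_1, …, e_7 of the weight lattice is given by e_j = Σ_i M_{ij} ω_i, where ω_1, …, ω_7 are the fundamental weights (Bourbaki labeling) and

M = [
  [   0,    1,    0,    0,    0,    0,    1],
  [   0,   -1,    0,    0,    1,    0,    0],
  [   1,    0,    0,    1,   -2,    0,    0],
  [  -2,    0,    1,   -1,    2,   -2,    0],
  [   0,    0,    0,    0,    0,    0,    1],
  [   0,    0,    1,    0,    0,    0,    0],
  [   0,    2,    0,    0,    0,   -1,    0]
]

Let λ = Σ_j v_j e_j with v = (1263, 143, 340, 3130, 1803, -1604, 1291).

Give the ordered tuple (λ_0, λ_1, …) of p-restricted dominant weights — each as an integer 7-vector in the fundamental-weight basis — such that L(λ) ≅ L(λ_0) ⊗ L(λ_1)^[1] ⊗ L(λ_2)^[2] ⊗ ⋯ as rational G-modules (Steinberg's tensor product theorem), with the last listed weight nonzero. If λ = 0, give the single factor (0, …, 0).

((4, 9, 7, 3, 4, 2, 5), (6, 10, 8, 11, 8, 0, 2), (8, 9, 4, 8, 7, 2, 11))

ω-coordinates c = M·v, v = (1263, 143, 340, 3130, 1803, -1604, 1291):
  c_1 = (0)·(1263) + (1)·(143) + (0)·(340) + (0)·(3130) + (0)·(1803) + (0)·(-1604) + (1)·(1291) = 1434
  c_2 = (0)·(1263) + (-1)·(143) + (0)·(340) + (0)·(3130) + (1)·(1803) + (0)·(-1604) + (0)·(1291) = 1660
  c_3 = (1)·(1263) + (0)·(143) + (0)·(340) + (1)·(3130) + (-2)·(1803) + (0)·(-1604) + (0)·(1291) = 787
  c_4 = (-2)·(1263) + (0)·(143) + (1)·(340) + (-1)·(3130) + (2)·(1803) + (-2)·(-1604) + (0)·(1291) = 1498
  c_5 = (0)·(1263) + (0)·(143) + (0)·(340) + (0)·(3130) + (0)·(1803) + (0)·(-1604) + (1)·(1291) = 1291
  c_6 = (0)·(1263) + (0)·(143) + (1)·(340) + (0)·(3130) + (0)·(1803) + (0)·(-1604) + (0)·(1291) = 340
  c_7 = (0)·(1263) + (2)·(143) + (0)·(340) + (0)·(3130) + (0)·(1803) + (-1)·(-1604) + (0)·(1291) = 1890
Base-13 expansion of each c_i:
  c_1 = 1434 = 4·13^0 + 6·13^1 + 8·13^2
  c_2 = 1660 = 9·13^0 + 10·13^1 + 9·13^2
  c_3 = 787 = 7·13^0 + 8·13^1 + 4·13^2
  c_4 = 1498 = 3·13^0 + 11·13^1 + 8·13^2
  c_5 = 1291 = 4·13^0 + 8·13^1 + 7·13^2
  c_6 = 340 = 2·13^0 + 0·13^1 + 2·13^2
  c_7 = 1890 = 5·13^0 + 2·13^1 + 11·13^2
Factor λ_0 = (4, 9, 7, 3, 4, 2, 5)
Factor λ_1 = (6, 10, 8, 11, 8, 0, 2)
Factor λ_2 = (8, 9, 4, 8, 7, 2, 11)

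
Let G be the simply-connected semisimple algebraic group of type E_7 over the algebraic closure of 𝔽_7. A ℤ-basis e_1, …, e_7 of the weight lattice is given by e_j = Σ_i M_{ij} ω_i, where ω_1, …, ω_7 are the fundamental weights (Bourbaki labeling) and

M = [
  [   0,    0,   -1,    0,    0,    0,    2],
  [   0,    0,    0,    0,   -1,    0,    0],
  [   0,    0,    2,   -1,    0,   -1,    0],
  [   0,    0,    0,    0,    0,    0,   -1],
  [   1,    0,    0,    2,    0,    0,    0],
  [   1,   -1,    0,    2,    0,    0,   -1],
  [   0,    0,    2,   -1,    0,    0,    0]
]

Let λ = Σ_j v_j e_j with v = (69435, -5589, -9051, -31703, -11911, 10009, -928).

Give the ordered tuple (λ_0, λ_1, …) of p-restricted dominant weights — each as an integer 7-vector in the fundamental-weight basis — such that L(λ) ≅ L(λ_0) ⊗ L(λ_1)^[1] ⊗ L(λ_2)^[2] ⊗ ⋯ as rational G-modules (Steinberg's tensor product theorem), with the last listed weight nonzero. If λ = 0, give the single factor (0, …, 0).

((6, 4, 1, 4, 2, 2, 0), (5, 0, 2, 6, 0, 0, 4), (6, 5, 3, 4, 4, 4, 4), (6, 6, 3, 2, 3, 1, 4), (2, 4, 1, 0, 2, 5, 5))

Converting to the ω-basis (c_i = row i of M dotted with v = (69435, -5589, -9051, -31703, -11911, 10009, -928)):
  c_1 = (0)·(69435) + (0)·(-5589) + (-1)·(-9051) + (0)·(-31703) + (0)·(-11911) + (0)·(10009) + (2)·(-928) = 7195
  c_2 = (0)·(69435) + (0)·(-5589) + (0)·(-9051) + (0)·(-31703) + (-1)·(-11911) + (0)·(10009) + (0)·(-928) = 11911
  c_3 = (0)·(69435) + (0)·(-5589) + (2)·(-9051) + (-1)·(-31703) + (0)·(-11911) + (-1)·(10009) + (0)·(-928) = 3592
  c_4 = (0)·(69435) + (0)·(-5589) + (0)·(-9051) + (0)·(-31703) + (0)·(-11911) + (0)·(10009) + (-1)·(-928) = 928
  c_5 = (1)·(69435) + (0)·(-5589) + (0)·(-9051) + (2)·(-31703) + (0)·(-11911) + (0)·(10009) + (0)·(-928) = 6029
  c_6 = (1)·(69435) + (-1)·(-5589) + (0)·(-9051) + (2)·(-31703) + (0)·(-11911) + (0)·(10009) + (-1)·(-928) = 12546
  c_7 = (0)·(69435) + (0)·(-5589) + (2)·(-9051) + (-1)·(-31703) + (0)·(-11911) + (0)·(10009) + (0)·(-928) = 13601
Expand coordinatewise in base 7:
  c_1 = 7195 = 6·7^0 + 5·7^1 + 6·7^2 + 6·7^3 + 2·7^4
  c_2 = 11911 = 4·7^0 + 0·7^1 + 5·7^2 + 6·7^3 + 4·7^4
  c_3 = 3592 = 1·7^0 + 2·7^1 + 3·7^2 + 3·7^3 + 1·7^4
  c_4 = 928 = 4·7^0 + 6·7^1 + 4·7^2 + 2·7^3
  c_5 = 6029 = 2·7^0 + 0·7^1 + 4·7^2 + 3·7^3 + 2·7^4
  c_6 = 12546 = 2·7^0 + 0·7^1 + 4·7^2 + 1·7^3 + 5·7^4
  c_7 = 13601 = 0·7^0 + 4·7^1 + 4·7^2 + 4·7^3 + 5·7^4
p-restricted factor λ_0 = (6, 4, 1, 4, 2, 2, 0)
p-restricted factor λ_1 = (5, 0, 2, 6, 0, 0, 4)
p-restricted factor λ_2 = (6, 5, 3, 4, 4, 4, 4)
p-restricted factor λ_3 = (6, 6, 3, 2, 3, 1, 4)
p-restricted factor λ_4 = (2, 4, 1, 0, 2, 5, 5)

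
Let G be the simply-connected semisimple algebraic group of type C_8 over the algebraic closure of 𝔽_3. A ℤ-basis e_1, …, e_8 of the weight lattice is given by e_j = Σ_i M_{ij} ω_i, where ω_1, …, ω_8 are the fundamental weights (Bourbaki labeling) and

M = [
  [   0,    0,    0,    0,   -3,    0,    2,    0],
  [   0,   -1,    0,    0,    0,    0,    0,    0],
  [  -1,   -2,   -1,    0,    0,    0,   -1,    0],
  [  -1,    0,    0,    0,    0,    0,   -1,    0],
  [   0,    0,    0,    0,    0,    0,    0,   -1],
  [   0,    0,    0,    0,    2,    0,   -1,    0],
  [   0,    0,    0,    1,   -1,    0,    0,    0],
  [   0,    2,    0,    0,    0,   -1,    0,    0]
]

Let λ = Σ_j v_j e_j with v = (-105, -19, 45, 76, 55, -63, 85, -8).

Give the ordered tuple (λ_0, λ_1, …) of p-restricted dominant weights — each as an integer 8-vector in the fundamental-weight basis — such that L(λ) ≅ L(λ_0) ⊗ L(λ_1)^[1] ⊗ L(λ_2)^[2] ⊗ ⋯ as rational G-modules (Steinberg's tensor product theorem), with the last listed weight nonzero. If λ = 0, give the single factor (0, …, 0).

((2, 1, 1, 2, 2, 1, 0, 1), (1, 0, 1, 0, 2, 2, 1, 2), (0, 2, 1, 2, 0, 2, 2, 2))

Converting to the ω-basis (c_i = row i of M dotted with v = (-105, -19, 45, 76, 55, -63, 85, -8)):
  c_1 = 0*-105 + 0*-19 + 0*45 + 0*76 + -3*55 + 0*-63 + 2*85 + 0*-8 = 5
  c_2 = 0*-105 + -1*-19 + 0*45 + 0*76 + 0*55 + 0*-63 + 0*85 + 0*-8 = 19
  c_3 = -1*-105 + -2*-19 + -1*45 + 0*76 + 0*55 + 0*-63 + -1*85 + 0*-8 = 13
  c_4 = -1*-105 + 0*-19 + 0*45 + 0*76 + 0*55 + 0*-63 + -1*85 + 0*-8 = 20
  c_5 = 0*-105 + 0*-19 + 0*45 + 0*76 + 0*55 + 0*-63 + 0*85 + -1*-8 = 8
  c_6 = 0*-105 + 0*-19 + 0*45 + 0*76 + 2*55 + 0*-63 + -1*85 + 0*-8 = 25
  c_7 = 0*-105 + 0*-19 + 0*45 + 1*76 + -1*55 + 0*-63 + 0*85 + 0*-8 = 21
  c_8 = 0*-105 + 2*-19 + 0*45 + 0*76 + 0*55 + -1*-63 + 0*85 + 0*-8 = 25
Writing each c_i in base p = 3:
  c_1 = 5 = 2·3^0 + 1·3^1
  c_2 = 19 = 1·3^0 + 0·3^1 + 2·3^2
  c_3 = 13 = 1·3^0 + 1·3^1 + 1·3^2
  c_4 = 20 = 2·3^0 + 0·3^1 + 2·3^2
  c_5 = 8 = 2·3^0 + 2·3^1
  c_6 = 25 = 1·3^0 + 2·3^1 + 2·3^2
  c_7 = 21 = 0·3^0 + 1·3^1 + 2·3^2
  c_8 = 25 = 1·3^0 + 2·3^1 + 2·3^2
Factor λ_0 = (2, 1, 1, 2, 2, 1, 0, 1)
Factor λ_1 = (1, 0, 1, 0, 2, 2, 1, 2)
Factor λ_2 = (0, 2, 1, 2, 0, 2, 2, 2)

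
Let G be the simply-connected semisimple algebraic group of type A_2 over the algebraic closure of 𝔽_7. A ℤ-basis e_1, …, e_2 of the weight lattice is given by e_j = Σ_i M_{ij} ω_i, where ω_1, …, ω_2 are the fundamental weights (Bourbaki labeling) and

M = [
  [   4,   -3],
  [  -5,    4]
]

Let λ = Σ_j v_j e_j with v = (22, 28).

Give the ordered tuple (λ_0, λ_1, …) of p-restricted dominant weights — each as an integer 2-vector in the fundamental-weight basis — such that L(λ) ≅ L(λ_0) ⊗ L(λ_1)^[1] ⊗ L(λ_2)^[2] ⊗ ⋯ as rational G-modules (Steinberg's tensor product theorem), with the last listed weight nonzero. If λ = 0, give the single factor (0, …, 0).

((4, 2),)

Compute c_i = Σ_j M_{ij} v_j with v = (22, 28):
  c_1 = 4*22 + -3*28 = 4
  c_2 = -5*22 + 4*28 = 2
p = 7; digits c_i = Σ_j d_{ij}·7^j, 0 ≤ d_{ij} < 7:
  c_1 = 4 = 4·7^0
  c_2 = 2 = 2·7^0
λ_0 = (4, 2)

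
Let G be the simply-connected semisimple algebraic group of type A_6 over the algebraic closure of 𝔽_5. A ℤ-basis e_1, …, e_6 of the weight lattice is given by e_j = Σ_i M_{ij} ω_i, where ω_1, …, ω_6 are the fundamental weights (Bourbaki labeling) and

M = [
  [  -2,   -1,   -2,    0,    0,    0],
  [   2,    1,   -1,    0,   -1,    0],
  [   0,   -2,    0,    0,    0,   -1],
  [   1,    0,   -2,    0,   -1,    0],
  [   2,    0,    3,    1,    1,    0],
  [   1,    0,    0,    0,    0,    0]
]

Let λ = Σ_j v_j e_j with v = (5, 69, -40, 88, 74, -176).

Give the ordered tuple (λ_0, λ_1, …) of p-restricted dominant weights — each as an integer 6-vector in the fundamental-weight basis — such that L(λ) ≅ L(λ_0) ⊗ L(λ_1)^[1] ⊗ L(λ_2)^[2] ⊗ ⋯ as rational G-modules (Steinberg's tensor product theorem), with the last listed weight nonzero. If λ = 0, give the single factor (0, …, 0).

Compute c_i = Σ_j M_{ij} v_j with v = (5, 69, -40, 88, 74, -176):
  c_1 = (-2)·(5) + (-1)·(69) + (-2)·(-40) + (0)·(88) + (0)·(74) + (0)·(-176) = 1
  c_2 = (2)·(5) + (1)·(69) + (-1)·(-40) + (0)·(88) + (-1)·(74) + (0)·(-176) = 45
  c_3 = (0)·(5) + (-2)·(69) + (0)·(-40) + (0)·(88) + (0)·(74) + (-1)·(-176) = 38
  c_4 = (1)·(5) + (0)·(69) + (-2)·(-40) + (0)·(88) + (-1)·(74) + (0)·(-176) = 11
  c_5 = (2)·(5) + (0)·(69) + (3)·(-40) + (1)·(88) + (1)·(74) + (0)·(-176) = 52
  c_6 = (1)·(5) + (0)·(69) + (0)·(-40) + (0)·(88) + (0)·(74) + (0)·(-176) = 5
Base-5 expansion of each c_i:
  c_1 = 1 = 1·5^0
  c_2 = 45 = 0·5^0 + 4·5^1 + 1·5^2
  c_3 = 38 = 3·5^0 + 2·5^1 + 1·5^2
  c_4 = 11 = 1·5^0 + 2·5^1
  c_5 = 52 = 2·5^0 + 0·5^1 + 2·5^2
  c_6 = 5 = 0·5^0 + 1·5^1
λ_0 = (1, 0, 3, 1, 2, 0)
λ_1 = (0, 4, 2, 2, 0, 1)
λ_2 = (0, 1, 1, 0, 2, 0)

((1, 0, 3, 1, 2, 0), (0, 4, 2, 2, 0, 1), (0, 1, 1, 0, 2, 0))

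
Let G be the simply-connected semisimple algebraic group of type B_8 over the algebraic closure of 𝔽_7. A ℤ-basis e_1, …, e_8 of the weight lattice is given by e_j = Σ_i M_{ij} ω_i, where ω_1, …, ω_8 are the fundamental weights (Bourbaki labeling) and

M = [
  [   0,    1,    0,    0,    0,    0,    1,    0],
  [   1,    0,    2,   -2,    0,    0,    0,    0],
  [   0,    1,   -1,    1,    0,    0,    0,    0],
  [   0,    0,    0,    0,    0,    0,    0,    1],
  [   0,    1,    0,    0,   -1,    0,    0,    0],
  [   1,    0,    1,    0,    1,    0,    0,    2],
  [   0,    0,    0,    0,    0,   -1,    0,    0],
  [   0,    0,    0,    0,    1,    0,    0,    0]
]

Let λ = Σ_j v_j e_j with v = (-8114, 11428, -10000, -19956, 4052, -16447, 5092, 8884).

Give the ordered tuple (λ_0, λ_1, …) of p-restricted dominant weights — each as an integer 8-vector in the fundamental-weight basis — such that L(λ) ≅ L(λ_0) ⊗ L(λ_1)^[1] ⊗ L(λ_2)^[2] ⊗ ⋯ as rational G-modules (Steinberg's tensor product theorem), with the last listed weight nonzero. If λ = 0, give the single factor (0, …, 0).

Change of basis e → ω: c = M·v where v = (-8114, 11428, -10000, -19956, 4052, -16447, 5092, 8884):
  c_1 = (0)·(-8114) + (1)·(11428) + (0)·(-10000) + (0)·(-19956) + (0)·(4052) + (0)·(-16447) + (1)·(5092) + (0)·(8884) = 16520
  c_2 = (1)·(-8114) + (0)·(11428) + (2)·(-10000) + (-2)·(-19956) + (0)·(4052) + (0)·(-16447) + (0)·(5092) + (0)·(8884) = 11798
  c_3 = (0)·(-8114) + (1)·(11428) + (-1)·(-10000) + (1)·(-19956) + (0)·(4052) + (0)·(-16447) + (0)·(5092) + (0)·(8884) = 1472
  c_4 = (0)·(-8114) + (0)·(11428) + (0)·(-10000) + (0)·(-19956) + (0)·(4052) + (0)·(-16447) + (0)·(5092) + (1)·(8884) = 8884
  c_5 = (0)·(-8114) + (1)·(11428) + (0)·(-10000) + (0)·(-19956) + (-1)·(4052) + (0)·(-16447) + (0)·(5092) + (0)·(8884) = 7376
  c_6 = (1)·(-8114) + (0)·(11428) + (1)·(-10000) + (0)·(-19956) + (1)·(4052) + (0)·(-16447) + (0)·(5092) + (2)·(8884) = 3706
  c_7 = (0)·(-8114) + (0)·(11428) + (0)·(-10000) + (0)·(-19956) + (0)·(4052) + (-1)·(-16447) + (0)·(5092) + (0)·(8884) = 16447
  c_8 = (0)·(-8114) + (0)·(11428) + (0)·(-10000) + (0)·(-19956) + (1)·(4052) + (0)·(-16447) + (0)·(5092) + (0)·(8884) = 4052
p = 7; digits c_i = Σ_j d_{ij}·7^j, 0 ≤ d_{ij} < 7:
  c_1 = 16520 = 0·7^0 + 1·7^1 + 1·7^2 + 6·7^3 + 6·7^4
  c_2 = 11798 = 3·7^0 + 5·7^1 + 2·7^2 + 6·7^3 + 4·7^4
  c_3 = 1472 = 2·7^0 + 0·7^1 + 2·7^2 + 4·7^3
  c_4 = 8884 = 1·7^0 + 2·7^1 + 6·7^2 + 4·7^3 + 3·7^4
  c_5 = 7376 = 5·7^0 + 3·7^1 + 3·7^2 + 0·7^3 + 3·7^4
  c_6 = 3706 = 3·7^0 + 4·7^1 + 5·7^2 + 3·7^3 + 1·7^4
  c_7 = 16447 = 4·7^0 + 4·7^1 + 6·7^2 + 5·7^3 + 6·7^4
  c_8 = 4052 = 6·7^0 + 4·7^1 + 5·7^2 + 4·7^3 + 1·7^4
p-restricted factor λ_0 = (0, 3, 2, 1, 5, 3, 4, 6)
p-restricted factor λ_1 = (1, 5, 0, 2, 3, 4, 4, 4)
p-restricted factor λ_2 = (1, 2, 2, 6, 3, 5, 6, 5)
p-restricted factor λ_3 = (6, 6, 4, 4, 0, 3, 5, 4)
p-restricted factor λ_4 = (6, 4, 0, 3, 3, 1, 6, 1)

((0, 3, 2, 1, 5, 3, 4, 6), (1, 5, 0, 2, 3, 4, 4, 4), (1, 2, 2, 6, 3, 5, 6, 5), (6, 6, 4, 4, 0, 3, 5, 4), (6, 4, 0, 3, 3, 1, 6, 1))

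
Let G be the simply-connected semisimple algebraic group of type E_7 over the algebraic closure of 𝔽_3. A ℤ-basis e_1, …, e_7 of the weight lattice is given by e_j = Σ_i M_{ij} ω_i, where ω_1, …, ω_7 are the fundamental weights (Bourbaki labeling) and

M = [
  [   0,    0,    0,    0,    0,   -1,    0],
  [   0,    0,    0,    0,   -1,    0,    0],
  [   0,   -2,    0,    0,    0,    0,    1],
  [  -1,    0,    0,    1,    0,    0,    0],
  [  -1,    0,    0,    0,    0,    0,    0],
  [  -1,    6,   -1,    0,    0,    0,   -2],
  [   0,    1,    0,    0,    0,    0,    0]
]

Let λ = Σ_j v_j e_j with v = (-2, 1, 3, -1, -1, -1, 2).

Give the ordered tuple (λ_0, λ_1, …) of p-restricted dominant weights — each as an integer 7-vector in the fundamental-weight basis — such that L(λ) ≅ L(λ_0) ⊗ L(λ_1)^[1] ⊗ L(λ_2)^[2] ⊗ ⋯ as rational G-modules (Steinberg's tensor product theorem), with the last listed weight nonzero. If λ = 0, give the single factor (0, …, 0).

Converting to the ω-basis (c_i = row i of M dotted with v = (-2, 1, 3, -1, -1, -1, 2)):
  c_1 = (0)·(-2) + (0)·(1) + (0)·(3) + (0)·(-1) + (0)·(-1) + (-1)·(-1) + (0)·(2) = 1
  c_2 = (0)·(-2) + (0)·(1) + (0)·(3) + (0)·(-1) + (-1)·(-1) + (0)·(-1) + (0)·(2) = 1
  c_3 = (0)·(-2) + (-2)·(1) + (0)·(3) + (0)·(-1) + (0)·(-1) + (0)·(-1) + (1)·(2) = 0
  c_4 = (-1)·(-2) + (0)·(1) + (0)·(3) + (1)·(-1) + (0)·(-1) + (0)·(-1) + (0)·(2) = 1
  c_5 = (-1)·(-2) + (0)·(1) + (0)·(3) + (0)·(-1) + (0)·(-1) + (0)·(-1) + (0)·(2) = 2
  c_6 = (-1)·(-2) + (6)·(1) + (-1)·(3) + (0)·(-1) + (0)·(-1) + (0)·(-1) + (-2)·(2) = 1
  c_7 = (0)·(-2) + (1)·(1) + (0)·(3) + (0)·(-1) + (0)·(-1) + (0)·(-1) + (0)·(2) = 1
p = 3; digits c_i = Σ_j d_{ij}·3^j, 0 ≤ d_{ij} < 3:
  c_1 = 1 = 1·3^0
  c_2 = 1 = 1·3^0
  c_3 = 0
  c_4 = 1 = 1·3^0
  c_5 = 2 = 2·3^0
  c_6 = 1 = 1·3^0
  c_7 = 1 = 1·3^0
p-restricted factor λ_0 = (1, 1, 0, 1, 2, 1, 1)

((1, 1, 0, 1, 2, 1, 1),)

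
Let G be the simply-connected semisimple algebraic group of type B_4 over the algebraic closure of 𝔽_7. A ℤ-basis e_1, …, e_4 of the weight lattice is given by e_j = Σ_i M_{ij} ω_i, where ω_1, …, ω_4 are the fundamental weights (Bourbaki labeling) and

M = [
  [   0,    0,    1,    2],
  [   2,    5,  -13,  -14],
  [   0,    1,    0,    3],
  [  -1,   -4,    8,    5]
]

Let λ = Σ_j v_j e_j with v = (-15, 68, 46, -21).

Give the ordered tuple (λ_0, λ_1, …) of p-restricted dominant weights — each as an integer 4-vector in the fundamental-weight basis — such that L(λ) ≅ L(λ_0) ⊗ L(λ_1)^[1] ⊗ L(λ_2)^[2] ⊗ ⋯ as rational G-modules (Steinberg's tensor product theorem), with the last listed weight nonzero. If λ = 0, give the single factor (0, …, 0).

((4, 6, 5, 6),)

Converting to the ω-basis (c_i = row i of M dotted with v = (-15, 68, 46, -21)):
  c_1 = (0)·(-15) + 0·68 + 1·46 + (2)·(-21) = 4
  c_2 = (2)·(-15) + 5·68 + (-13)·(46) + (-14)·(-21) = 6
  c_3 = (0)·(-15) + 1·68 + 0·46 + (3)·(-21) = 5
  c_4 = (-1)·(-15) + (-4)·(68) + 8·46 + (5)·(-21) = 6
Writing each c_i in base p = 7:
  c_1 = 4 = 4·7^0
  c_2 = 6 = 6·7^0
  c_3 = 5 = 5·7^0
  c_4 = 6 = 6·7^0
Factor λ_0 = (4, 6, 5, 6)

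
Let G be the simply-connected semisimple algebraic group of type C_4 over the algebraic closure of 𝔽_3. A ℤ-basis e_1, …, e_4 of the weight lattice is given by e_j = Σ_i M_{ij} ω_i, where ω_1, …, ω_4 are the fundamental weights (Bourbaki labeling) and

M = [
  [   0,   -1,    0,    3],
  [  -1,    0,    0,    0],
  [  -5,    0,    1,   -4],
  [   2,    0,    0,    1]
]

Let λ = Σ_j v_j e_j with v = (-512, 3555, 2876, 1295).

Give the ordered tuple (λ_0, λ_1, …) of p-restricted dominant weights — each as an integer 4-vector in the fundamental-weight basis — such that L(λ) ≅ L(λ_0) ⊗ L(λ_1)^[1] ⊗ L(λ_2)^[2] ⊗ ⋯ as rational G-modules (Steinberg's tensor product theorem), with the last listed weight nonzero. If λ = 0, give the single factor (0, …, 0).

((0, 2, 1, 1), (2, 2, 1, 0), (0, 2, 1, 0), (0, 0, 0, 1), (1, 0, 0, 0), (1, 2, 1, 1))

In the fundamental-weight basis, λ has coordinates c = M·v (v = (-512, 3555, 2876, 1295)):
  c_1 = 0*-512 + -1*3555 + 0*2876 + 3*1295 = 330
  c_2 = -1*-512 + 0*3555 + 0*2876 + 0*1295 = 512
  c_3 = -5*-512 + 0*3555 + 1*2876 + -4*1295 = 256
  c_4 = 2*-512 + 0*3555 + 0*2876 + 1*1295 = 271
Writing each c_i in base p = 3:
  c_1 = 330 = 0·3^0 + 2·3^1 + 0·3^2 + 0·3^3 + 1·3^4 + 1·3^5
  c_2 = 512 = 2·3^0 + 2·3^1 + 2·3^2 + 0·3^3 + 0·3^4 + 2·3^5
  c_3 = 256 = 1·3^0 + 1·3^1 + 1·3^2 + 0·3^3 + 0·3^4 + 1·3^5
  c_4 = 271 = 1·3^0 + 0·3^1 + 0·3^2 + 1·3^3 + 0·3^4 + 1·3^5
p-restricted factor λ_0 = (0, 2, 1, 1)
p-restricted factor λ_1 = (2, 2, 1, 0)
p-restricted factor λ_2 = (0, 2, 1, 0)
p-restricted factor λ_3 = (0, 0, 0, 1)
p-restricted factor λ_4 = (1, 0, 0, 0)
p-restricted factor λ_5 = (1, 2, 1, 1)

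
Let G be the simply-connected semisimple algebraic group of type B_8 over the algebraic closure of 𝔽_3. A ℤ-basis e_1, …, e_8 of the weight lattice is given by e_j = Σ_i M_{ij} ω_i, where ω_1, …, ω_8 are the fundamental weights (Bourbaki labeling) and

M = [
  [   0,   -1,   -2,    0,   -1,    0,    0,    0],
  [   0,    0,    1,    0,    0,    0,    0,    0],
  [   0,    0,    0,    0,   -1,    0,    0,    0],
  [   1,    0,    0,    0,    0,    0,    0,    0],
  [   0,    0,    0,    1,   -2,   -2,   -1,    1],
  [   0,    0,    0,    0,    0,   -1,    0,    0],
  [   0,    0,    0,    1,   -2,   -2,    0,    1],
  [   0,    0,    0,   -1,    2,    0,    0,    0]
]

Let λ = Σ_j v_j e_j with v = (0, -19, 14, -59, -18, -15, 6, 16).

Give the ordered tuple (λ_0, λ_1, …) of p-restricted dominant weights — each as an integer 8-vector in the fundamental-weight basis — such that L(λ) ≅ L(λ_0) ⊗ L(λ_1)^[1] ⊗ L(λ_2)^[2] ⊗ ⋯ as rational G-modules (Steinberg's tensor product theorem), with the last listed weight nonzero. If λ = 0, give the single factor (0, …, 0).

ω-coordinates c = M·v, v = (0, -19, 14, -59, -18, -15, 6, 16):
  c_1 = (0)·(0) + (-1)·(-19) + (-2)·(14) + (0)·(-59) + (-1)·(-18) + (0)·(-15) + (0)·(6) + (0)·(16) = 9
  c_2 = (0)·(0) + (0)·(-19) + (1)·(14) + (0)·(-59) + (0)·(-18) + (0)·(-15) + (0)·(6) + (0)·(16) = 14
  c_3 = (0)·(0) + (0)·(-19) + (0)·(14) + (0)·(-59) + (-1)·(-18) + (0)·(-15) + (0)·(6) + (0)·(16) = 18
  c_4 = (1)·(0) + (0)·(-19) + (0)·(14) + (0)·(-59) + (0)·(-18) + (0)·(-15) + (0)·(6) + (0)·(16) = 0
  c_5 = (0)·(0) + (0)·(-19) + (0)·(14) + (1)·(-59) + (-2)·(-18) + (-2)·(-15) + (-1)·(6) + (1)·(16) = 17
  c_6 = (0)·(0) + (0)·(-19) + (0)·(14) + (0)·(-59) + (0)·(-18) + (-1)·(-15) + (0)·(6) + (0)·(16) = 15
  c_7 = (0)·(0) + (0)·(-19) + (0)·(14) + (1)·(-59) + (-2)·(-18) + (-2)·(-15) + (0)·(6) + (1)·(16) = 23
  c_8 = (0)·(0) + (0)·(-19) + (0)·(14) + (-1)·(-59) + (2)·(-18) + (0)·(-15) + (0)·(6) + (0)·(16) = 23
p = 3; digits c_i = Σ_j d_{ij}·3^j, 0 ≤ d_{ij} < 3:
  c_1 = 9 = 0·3^0 + 0·3^1 + 1·3^2
  c_2 = 14 = 2·3^0 + 1·3^1 + 1·3^2
  c_3 = 18 = 0·3^0 + 0·3^1 + 2·3^2
  c_4 = 0
  c_5 = 17 = 2·3^0 + 2·3^1 + 1·3^2
  c_6 = 15 = 0·3^0 + 2·3^1 + 1·3^2
  c_7 = 23 = 2·3^0 + 1·3^1 + 2·3^2
  c_8 = 23 = 2·3^0 + 1·3^1 + 2·3^2
λ_0 = (0, 2, 0, 0, 2, 0, 2, 2)
λ_1 = (0, 1, 0, 0, 2, 2, 1, 1)
λ_2 = (1, 1, 2, 0, 1, 1, 2, 2)

((0, 2, 0, 0, 2, 0, 2, 2), (0, 1, 0, 0, 2, 2, 1, 1), (1, 1, 2, 0, 1, 1, 2, 2))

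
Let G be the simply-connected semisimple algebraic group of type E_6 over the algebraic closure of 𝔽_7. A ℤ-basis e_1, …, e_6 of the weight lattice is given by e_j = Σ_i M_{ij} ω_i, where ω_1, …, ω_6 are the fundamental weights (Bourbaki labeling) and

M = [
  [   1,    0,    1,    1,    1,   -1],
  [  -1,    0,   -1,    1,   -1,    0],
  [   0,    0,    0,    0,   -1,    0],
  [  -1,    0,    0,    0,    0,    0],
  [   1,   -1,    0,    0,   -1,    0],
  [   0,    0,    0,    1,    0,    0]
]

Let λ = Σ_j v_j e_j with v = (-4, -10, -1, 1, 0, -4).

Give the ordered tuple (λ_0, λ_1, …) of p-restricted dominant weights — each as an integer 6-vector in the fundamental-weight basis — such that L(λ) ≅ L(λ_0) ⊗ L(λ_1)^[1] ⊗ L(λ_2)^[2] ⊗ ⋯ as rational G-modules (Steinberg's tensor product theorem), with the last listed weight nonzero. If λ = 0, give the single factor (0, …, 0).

((0, 6, 0, 4, 6, 1),)

In the fundamental-weight basis, λ has coordinates c = M·v (v = (-4, -10, -1, 1, 0, -4)):
  c_1 = 1*-4 + 0*-10 + 1*-1 + 1*1 + 1*0 + -1*-4 = 0
  c_2 = -1*-4 + 0*-10 + -1*-1 + 1*1 + -1*0 + 0*-4 = 6
  c_3 = 0*-4 + 0*-10 + 0*-1 + 0*1 + -1*0 + 0*-4 = 0
  c_4 = -1*-4 + 0*-10 + 0*-1 + 0*1 + 0*0 + 0*-4 = 4
  c_5 = 1*-4 + -1*-10 + 0*-1 + 0*1 + -1*0 + 0*-4 = 6
  c_6 = 0*-4 + 0*-10 + 0*-1 + 1*1 + 0*0 + 0*-4 = 1
Expand coordinatewise in base 7:
  c_1 = 0
  c_2 = 6 = 6·7^0
  c_3 = 0
  c_4 = 4 = 4·7^0
  c_5 = 6 = 6·7^0
  c_6 = 1 = 1·7^0
p-restricted factor λ_0 = (0, 6, 0, 4, 6, 1)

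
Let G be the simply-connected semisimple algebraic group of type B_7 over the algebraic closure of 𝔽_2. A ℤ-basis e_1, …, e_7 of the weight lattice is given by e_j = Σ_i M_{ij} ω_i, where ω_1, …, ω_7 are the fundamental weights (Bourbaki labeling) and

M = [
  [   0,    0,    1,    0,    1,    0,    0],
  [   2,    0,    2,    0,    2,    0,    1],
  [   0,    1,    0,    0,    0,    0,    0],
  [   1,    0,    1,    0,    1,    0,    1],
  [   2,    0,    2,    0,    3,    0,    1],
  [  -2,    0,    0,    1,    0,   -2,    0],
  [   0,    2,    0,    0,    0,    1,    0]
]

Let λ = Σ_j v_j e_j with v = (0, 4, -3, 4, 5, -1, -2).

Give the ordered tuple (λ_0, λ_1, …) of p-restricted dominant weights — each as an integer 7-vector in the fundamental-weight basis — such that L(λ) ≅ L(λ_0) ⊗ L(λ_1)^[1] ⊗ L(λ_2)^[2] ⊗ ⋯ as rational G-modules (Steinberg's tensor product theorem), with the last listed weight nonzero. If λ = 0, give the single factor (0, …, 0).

((0, 0, 0, 0, 1, 0, 1), (1, 1, 0, 0, 1, 1, 1), (0, 0, 1, 0, 1, 1, 1))

Converting to the ω-basis (c_i = row i of M dotted with v = (0, 4, -3, 4, 5, -1, -2)):
  c_1 = (0)·(0) + (0)·(4) + (1)·(-3) + (0)·(4) + (1)·(5) + (0)·(-1) + (0)·(-2) = 2
  c_2 = (2)·(0) + (0)·(4) + (2)·(-3) + (0)·(4) + (2)·(5) + (0)·(-1) + (1)·(-2) = 2
  c_3 = (0)·(0) + (1)·(4) + (0)·(-3) + (0)·(4) + (0)·(5) + (0)·(-1) + (0)·(-2) = 4
  c_4 = (1)·(0) + (0)·(4) + (1)·(-3) + (0)·(4) + (1)·(5) + (0)·(-1) + (1)·(-2) = 0
  c_5 = (2)·(0) + (0)·(4) + (2)·(-3) + (0)·(4) + (3)·(5) + (0)·(-1) + (1)·(-2) = 7
  c_6 = (-2)·(0) + (0)·(4) + (0)·(-3) + (1)·(4) + (0)·(5) + (-2)·(-1) + (0)·(-2) = 6
  c_7 = (0)·(0) + (2)·(4) + (0)·(-3) + (0)·(4) + (0)·(5) + (1)·(-1) + (0)·(-2) = 7
p = 2; digits c_i = Σ_j d_{ij}·2^j, 0 ≤ d_{ij} < 2:
  c_1 = 2 = 0·2^0 + 1·2^1
  c_2 = 2 = 0·2^0 + 1·2^1
  c_3 = 4 = 0·2^0 + 0·2^1 + 1·2^2
  c_4 = 0
  c_5 = 7 = 1·2^0 + 1·2^1 + 1·2^2
  c_6 = 6 = 0·2^0 + 1·2^1 + 1·2^2
  c_7 = 7 = 1·2^0 + 1·2^1 + 1·2^2
Factor λ_0 = (0, 0, 0, 0, 1, 0, 1)
Factor λ_1 = (1, 1, 0, 0, 1, 1, 1)
Factor λ_2 = (0, 0, 1, 0, 1, 1, 1)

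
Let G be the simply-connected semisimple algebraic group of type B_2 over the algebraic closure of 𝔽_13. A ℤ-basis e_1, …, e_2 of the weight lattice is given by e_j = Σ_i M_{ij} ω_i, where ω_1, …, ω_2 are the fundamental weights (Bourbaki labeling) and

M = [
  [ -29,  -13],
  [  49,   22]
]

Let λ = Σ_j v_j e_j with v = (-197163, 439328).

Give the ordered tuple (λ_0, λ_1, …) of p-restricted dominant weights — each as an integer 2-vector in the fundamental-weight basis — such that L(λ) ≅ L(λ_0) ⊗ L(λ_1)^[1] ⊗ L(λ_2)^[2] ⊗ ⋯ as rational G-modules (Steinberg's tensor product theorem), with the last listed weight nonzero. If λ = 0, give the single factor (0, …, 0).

((2, 4), (3, 0), (12, 12), (2, 1))

ω-coordinates c = M·v, v = (-197163, 439328):
  c_1 = -29*-197163 + -13*439328 = 6463
  c_2 = 49*-197163 + 22*439328 = 4229
Base-13 expansion of each c_i:
  c_1 = 6463 = 2·13^0 + 3·13^1 + 12·13^2 + 2·13^3
  c_2 = 4229 = 4·13^0 + 0·13^1 + 12·13^2 + 1·13^3
Factor λ_0 = (2, 4)
Factor λ_1 = (3, 0)
Factor λ_2 = (12, 12)
Factor λ_3 = (2, 1)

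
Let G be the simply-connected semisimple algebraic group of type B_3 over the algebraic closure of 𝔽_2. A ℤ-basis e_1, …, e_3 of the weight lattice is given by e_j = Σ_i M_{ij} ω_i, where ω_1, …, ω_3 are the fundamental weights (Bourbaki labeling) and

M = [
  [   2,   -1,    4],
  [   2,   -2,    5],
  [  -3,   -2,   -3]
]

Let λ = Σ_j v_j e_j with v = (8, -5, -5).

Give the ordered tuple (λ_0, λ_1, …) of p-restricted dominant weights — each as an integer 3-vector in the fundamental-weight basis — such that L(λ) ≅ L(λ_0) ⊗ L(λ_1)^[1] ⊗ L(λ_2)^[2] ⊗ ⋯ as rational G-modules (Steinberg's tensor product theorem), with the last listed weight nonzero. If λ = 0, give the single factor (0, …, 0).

Compute c_i = Σ_j M_{ij} v_j with v = (8, -5, -5):
  c_1 = (2)·(8) + (-1)·(-5) + (4)·(-5) = 1
  c_2 = (2)·(8) + (-2)·(-5) + (5)·(-5) = 1
  c_3 = (-3)·(8) + (-2)·(-5) + (-3)·(-5) = 1
p = 2; digits c_i = Σ_j d_{ij}·2^j, 0 ≤ d_{ij} < 2:
  c_1 = 1 = 1·2^0
  c_2 = 1 = 1·2^0
  c_3 = 1 = 1·2^0
λ_0 = (1, 1, 1)

((1, 1, 1),)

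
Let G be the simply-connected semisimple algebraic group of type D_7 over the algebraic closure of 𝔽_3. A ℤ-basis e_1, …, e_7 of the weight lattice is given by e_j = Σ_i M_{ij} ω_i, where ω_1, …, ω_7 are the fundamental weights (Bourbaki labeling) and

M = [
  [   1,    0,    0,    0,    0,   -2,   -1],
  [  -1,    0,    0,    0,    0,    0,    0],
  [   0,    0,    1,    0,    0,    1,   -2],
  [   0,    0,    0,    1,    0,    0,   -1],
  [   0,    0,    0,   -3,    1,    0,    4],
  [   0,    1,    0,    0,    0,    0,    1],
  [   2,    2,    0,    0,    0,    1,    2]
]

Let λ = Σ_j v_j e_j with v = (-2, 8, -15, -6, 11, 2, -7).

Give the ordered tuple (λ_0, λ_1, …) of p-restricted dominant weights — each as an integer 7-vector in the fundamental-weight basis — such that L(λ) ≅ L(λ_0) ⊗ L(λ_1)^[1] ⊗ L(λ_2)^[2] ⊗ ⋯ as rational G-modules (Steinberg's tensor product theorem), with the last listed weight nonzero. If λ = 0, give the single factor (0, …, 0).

((1, 2, 1, 1, 1, 1, 0),)

Change of basis e → ω: c = M·v where v = (-2, 8, -15, -6, 11, 2, -7):
  c_1 = (1)·(-2) + (0)·(8) + (0)·(-15) + (0)·(-6) + (0)·(11) + (-2)·(2) + (-1)·(-7) = 1
  c_2 = (-1)·(-2) + (0)·(8) + (0)·(-15) + (0)·(-6) + (0)·(11) + (0)·(2) + (0)·(-7) = 2
  c_3 = (0)·(-2) + (0)·(8) + (1)·(-15) + (0)·(-6) + (0)·(11) + (1)·(2) + (-2)·(-7) = 1
  c_4 = (0)·(-2) + (0)·(8) + (0)·(-15) + (1)·(-6) + (0)·(11) + (0)·(2) + (-1)·(-7) = 1
  c_5 = (0)·(-2) + (0)·(8) + (0)·(-15) + (-3)·(-6) + (1)·(11) + (0)·(2) + (4)·(-7) = 1
  c_6 = (0)·(-2) + (1)·(8) + (0)·(-15) + (0)·(-6) + (0)·(11) + (0)·(2) + (1)·(-7) = 1
  c_7 = (2)·(-2) + (2)·(8) + (0)·(-15) + (0)·(-6) + (0)·(11) + (1)·(2) + (2)·(-7) = 0
Expand coordinatewise in base 3:
  c_1 = 1 = 1·3^0
  c_2 = 2 = 2·3^0
  c_3 = 1 = 1·3^0
  c_4 = 1 = 1·3^0
  c_5 = 1 = 1·3^0
  c_6 = 1 = 1·3^0
  c_7 = 0
λ_0 = (1, 2, 1, 1, 1, 1, 0)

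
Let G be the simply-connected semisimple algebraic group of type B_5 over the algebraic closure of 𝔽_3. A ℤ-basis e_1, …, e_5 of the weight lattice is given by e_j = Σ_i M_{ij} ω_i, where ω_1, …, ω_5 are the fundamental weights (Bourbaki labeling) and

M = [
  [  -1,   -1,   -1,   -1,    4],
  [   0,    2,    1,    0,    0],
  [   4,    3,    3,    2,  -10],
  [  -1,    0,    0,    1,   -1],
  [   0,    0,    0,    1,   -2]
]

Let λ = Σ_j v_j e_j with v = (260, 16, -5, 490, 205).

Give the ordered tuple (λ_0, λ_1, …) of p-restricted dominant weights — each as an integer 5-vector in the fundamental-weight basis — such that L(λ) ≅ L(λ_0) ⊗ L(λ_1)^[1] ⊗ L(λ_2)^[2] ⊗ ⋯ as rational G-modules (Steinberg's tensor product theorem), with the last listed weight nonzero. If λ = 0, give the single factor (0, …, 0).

Converting to the ω-basis (c_i = row i of M dotted with v = (260, 16, -5, 490, 205)):
  c_1 = -1*260 + -1*16 + -1*-5 + -1*490 + 4*205 = 59
  c_2 = 0*260 + 2*16 + 1*-5 + 0*490 + 0*205 = 27
  c_3 = 4*260 + 3*16 + 3*-5 + 2*490 + -10*205 = 3
  c_4 = -1*260 + 0*16 + 0*-5 + 1*490 + -1*205 = 25
  c_5 = 0*260 + 0*16 + 0*-5 + 1*490 + -2*205 = 80
Expand coordinatewise in base 3:
  c_1 = 59 = 2·3^0 + 1·3^1 + 0·3^2 + 2·3^3
  c_2 = 27 = 0·3^0 + 0·3^1 + 0·3^2 + 1·3^3
  c_3 = 3 = 0·3^0 + 1·3^1
  c_4 = 25 = 1·3^0 + 2·3^1 + 2·3^2
  c_5 = 80 = 2·3^0 + 2·3^1 + 2·3^2 + 2·3^3
p-restricted factor λ_0 = (2, 0, 0, 1, 2)
p-restricted factor λ_1 = (1, 0, 1, 2, 2)
p-restricted factor λ_2 = (0, 0, 0, 2, 2)
p-restricted factor λ_3 = (2, 1, 0, 0, 2)

((2, 0, 0, 1, 2), (1, 0, 1, 2, 2), (0, 0, 0, 2, 2), (2, 1, 0, 0, 2))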